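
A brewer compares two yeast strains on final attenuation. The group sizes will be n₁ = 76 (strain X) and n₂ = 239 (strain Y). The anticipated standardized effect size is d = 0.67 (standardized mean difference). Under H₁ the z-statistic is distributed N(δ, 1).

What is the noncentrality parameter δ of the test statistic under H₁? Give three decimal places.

δ ≈ 5.088

δ = d / √(1/n₁ + 1/n₂) = 0.67 / √(1/76 + 1/239) = 5.0877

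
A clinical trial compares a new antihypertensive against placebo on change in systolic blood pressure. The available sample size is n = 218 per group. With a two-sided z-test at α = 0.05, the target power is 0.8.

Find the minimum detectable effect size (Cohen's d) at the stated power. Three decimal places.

d ≈ 0.268

Need Φ(δ − 1.960) = 0.8, so δ = 1.960 + 0.842 = 2.802.
(The second rejection-region term Φ(−δ − z_{α/2}) is negligible and dropped.)
δ = d·√(n/2) ⇒ d = δ/√(n/2) = 2.802/√(218/2) = 0.2683.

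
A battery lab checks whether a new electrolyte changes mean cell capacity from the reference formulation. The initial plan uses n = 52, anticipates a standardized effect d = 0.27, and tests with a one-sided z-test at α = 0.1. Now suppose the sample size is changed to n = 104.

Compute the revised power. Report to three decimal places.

Power ≈ 0.929

With n = 104: δ = d·√n = 0.27 × √104 = 2.7535. Critical value z_{0.1} = 1.282.
Revised power = P(Z > 1.282 − δ) = Φ(1.472) = 0.9295.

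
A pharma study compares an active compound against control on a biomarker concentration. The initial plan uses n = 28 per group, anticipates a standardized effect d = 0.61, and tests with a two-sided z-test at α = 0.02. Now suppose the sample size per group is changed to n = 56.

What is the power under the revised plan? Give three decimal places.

Power ≈ 0.816

With n = 56 per group: δ = d·√(n/2) = 0.61 × √(56/2) = 3.2278. Critical value z_{0.01} = 2.326.
Revised power = Φ(δ − 2.326) + Φ(−δ − 2.326) = Φ(0.901) + Φ(-5.554) = 0.8163 + 0.0000 = 0.8163.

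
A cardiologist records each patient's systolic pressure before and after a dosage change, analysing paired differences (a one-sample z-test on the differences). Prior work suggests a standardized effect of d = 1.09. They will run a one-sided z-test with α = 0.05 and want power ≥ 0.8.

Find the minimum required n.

n = 6

Set Φ(δ − 1.645) = 0.8; then δ − 1.645 = Φ⁻¹(0.8) = 0.842, giving δ = 2.486.
δ = d·√n ⇒ n = (δ/d)² = (2.486 / 1.09)² = 5.20.
Round up to the next whole unit.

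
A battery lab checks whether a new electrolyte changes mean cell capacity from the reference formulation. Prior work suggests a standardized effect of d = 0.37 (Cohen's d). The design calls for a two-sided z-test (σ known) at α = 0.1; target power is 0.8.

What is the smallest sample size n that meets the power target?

For power 0.8 need Φ(δ − z_{0.05}) = 0.8, so δ = z_{0.05} + z_{0.20} = 1.645 + 0.842 = 2.486.
(Ignoring the negligible lower-tail rejection probability gives the usual closed-form inversion.)
δ = d·√n ⇒ n = (δ/d)² = (2.486 / 0.37)² = 45.16.
Rounding up, n = 46.

n = 46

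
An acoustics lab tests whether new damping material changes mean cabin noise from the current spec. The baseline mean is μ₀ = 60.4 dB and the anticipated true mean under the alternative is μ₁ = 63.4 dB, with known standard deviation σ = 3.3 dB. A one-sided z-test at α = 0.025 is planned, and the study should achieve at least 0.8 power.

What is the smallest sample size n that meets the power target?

n = 10

Standardized effect: d = |μ₁ − μ₀| / σ = |63.4 − 60.4| / 3.3 = 0.9091
For power 0.8 need Φ(δ − z_{0.025}) = 0.8, so δ = z_{0.025} + z_{0.20} = 1.960 + 0.842 = 2.802.
δ = d·√n ⇒ n = (δ/d)² = (2.802 / 0.9091)² = 9.50.
Rounding up, n = 10.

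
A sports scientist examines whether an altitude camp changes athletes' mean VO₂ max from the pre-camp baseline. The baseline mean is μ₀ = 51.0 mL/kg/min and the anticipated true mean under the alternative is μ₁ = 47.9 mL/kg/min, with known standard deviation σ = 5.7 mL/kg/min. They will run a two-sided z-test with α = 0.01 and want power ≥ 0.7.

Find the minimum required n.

n = 33

Standardized effect: d = |μ₁ − μ₀| / σ = |47.9 − 51.0| / 5.7 = 0.5439
For power 0.7 need Φ(δ − z_{0.005}) = 0.7, so δ = z_{0.005} + z_{0.30} = 2.576 + 0.524 = 3.100.
(Ignoring the negligible lower-tail rejection probability gives the usual closed-form inversion.)
δ = d·√n ⇒ n = (δ/d)² = (3.100 / 0.5439)² = 32.49.
Rounding up, n = 33.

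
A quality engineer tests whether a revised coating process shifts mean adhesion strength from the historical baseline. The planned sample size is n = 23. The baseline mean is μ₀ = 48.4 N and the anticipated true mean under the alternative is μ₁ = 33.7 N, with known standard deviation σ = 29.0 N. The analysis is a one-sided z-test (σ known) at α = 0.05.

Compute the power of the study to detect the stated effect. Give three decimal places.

Standardized effect: d = |μ₁ − μ₀| / σ = |33.7 − 48.4| / 29.0 = 0.5069
Noncentrality parameter: δ = d·√n = 0.5069 × √23 = 2.4310
Critical value for a one-sided test at α = 0.05: z_α = 1.645.
Power = P(Z > 1.645 − δ) = Φ(0.786) = 0.7841.

Power ≈ 0.784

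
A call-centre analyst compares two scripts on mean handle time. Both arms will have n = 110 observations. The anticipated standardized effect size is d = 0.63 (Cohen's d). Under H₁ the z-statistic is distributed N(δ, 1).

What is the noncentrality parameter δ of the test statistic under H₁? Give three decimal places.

δ ≈ 4.672

δ = d·√(n/2) = 0.63 × √(110/2) = 4.6722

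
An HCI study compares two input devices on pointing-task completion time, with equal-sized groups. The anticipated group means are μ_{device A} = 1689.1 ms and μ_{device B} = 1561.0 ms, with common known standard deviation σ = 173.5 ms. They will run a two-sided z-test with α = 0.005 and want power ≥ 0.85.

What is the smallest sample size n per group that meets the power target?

Standardized effect: d = |μ_{device A} − μ_{device B}| / σ = |1689.1 − 1561.0| / 173.5 = 0.7383
For power 0.85 need Φ(δ − z_{0.0025}) = 0.85, so δ = z_{0.0025} + z_{0.15} = 2.807 + 1.036 = 3.843.
(Ignoring the negligible lower-tail rejection probability gives the usual closed-form inversion.)
δ = d·√(n/2) ⇒ n = 2(δ/d)² = 2 × (3.843 / 0.7383)² = 54.20.
Rounding up, n = 55 per group.

n = 55 per group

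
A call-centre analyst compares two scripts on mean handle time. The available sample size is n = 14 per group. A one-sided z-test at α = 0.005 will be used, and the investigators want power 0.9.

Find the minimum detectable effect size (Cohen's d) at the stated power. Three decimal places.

Need Φ(δ − 2.576) = 0.9, so δ = 2.576 + 1.282 = 3.857.
δ = d·√(n/2) ⇒ d = δ/√(n/2) = 3.857/√(14/2) = 1.4580.

d ≈ 1.458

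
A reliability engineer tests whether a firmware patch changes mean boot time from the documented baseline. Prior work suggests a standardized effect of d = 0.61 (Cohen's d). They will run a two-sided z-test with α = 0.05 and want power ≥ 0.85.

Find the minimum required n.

n = 25

Set Φ(δ − 1.960) = 0.85; then δ − 1.960 = Φ⁻¹(0.85) = 1.036, giving δ = 2.996.
(For δ > 0 the lower-tail rejection region contributes negligibly to power, so the one-term inversion is standard.)
δ = d·√n ⇒ n = (δ/d)² = (2.996 / 0.61)² = 24.13.
Round up to the next whole unit.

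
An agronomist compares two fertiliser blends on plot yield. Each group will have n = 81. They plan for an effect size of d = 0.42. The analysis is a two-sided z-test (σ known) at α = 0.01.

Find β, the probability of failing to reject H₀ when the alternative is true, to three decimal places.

β ≈ 0.461

Noncentrality parameter: δ = d·√(n/2) = 0.42 × √(81/2) = 2.6729
Critical value for a two-sided test at α = 0.01: z_{α/2} = 2.576.
Power = Φ(δ − 2.576) + Φ(−δ − 2.576) = Φ(0.097) + Φ(-5.249) = 0.5387 + 0.0000 = 0.5387.
Type II error: β = 1 − power = 1 − 0.5387 = 0.4613.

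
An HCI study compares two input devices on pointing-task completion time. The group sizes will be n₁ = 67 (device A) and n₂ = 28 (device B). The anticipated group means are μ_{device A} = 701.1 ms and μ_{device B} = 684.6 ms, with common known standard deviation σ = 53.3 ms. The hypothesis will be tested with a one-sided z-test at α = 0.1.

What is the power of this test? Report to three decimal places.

Power ≈ 0.537

Standardized effect: d = |μ_{device A} − μ_{device B}| / σ = |701.1 − 684.6| / 53.3 = 0.3096
Noncentrality parameter: δ = d / √(1/n₁ + 1/n₂) = 0.3096 / √(1/67 + 1/28) = 1.3757
Critical value for a one-sided test at α = 0.1: z_α = 1.282.
Power = P(Z > 1.282 − δ) = Φ(0.094) = 0.5375.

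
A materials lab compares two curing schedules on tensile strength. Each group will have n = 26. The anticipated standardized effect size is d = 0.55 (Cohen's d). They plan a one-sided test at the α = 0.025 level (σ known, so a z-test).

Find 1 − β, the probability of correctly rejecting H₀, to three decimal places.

Power ≈ 0.509

Noncentrality parameter: δ = d·√(n/2) = 0.55 × √(26/2) = 1.9831
Critical value for a one-sided test at α = 0.025: z_α = 1.960.
Power = Φ(δ − 1.960) = Φ(0.023) = 0.5092.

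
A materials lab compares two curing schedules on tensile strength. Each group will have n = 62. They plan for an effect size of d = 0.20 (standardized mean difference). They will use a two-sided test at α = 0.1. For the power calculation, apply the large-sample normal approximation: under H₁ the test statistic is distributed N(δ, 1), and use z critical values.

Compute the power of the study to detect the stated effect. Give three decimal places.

Noncentrality parameter: δ = d·√(n/2) = 0.20 × √(62/2) = 1.1136
Critical value for a two-sided test at α = 0.1: z_{α/2} = 1.645.
Power = Φ(δ − 1.645) + Φ(−δ − 1.645) = Φ(-0.531) + Φ(-2.758) = 0.2976 + 0.0029 = 0.3005.

Power ≈ 0.301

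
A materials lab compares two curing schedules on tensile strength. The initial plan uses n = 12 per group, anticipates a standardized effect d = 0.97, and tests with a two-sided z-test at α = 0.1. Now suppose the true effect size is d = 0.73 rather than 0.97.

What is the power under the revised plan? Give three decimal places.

Power ≈ 0.557

With d = 0.73: δ = d·√(n/2) = 0.73 × √(12/2) = 1.7881. Critical value z_{0.05} = 1.645.
Revised power = Φ(δ − 1.645) + Φ(−δ − 1.645) = Φ(0.143) + Φ(-3.433) = 0.5570 + 0.0003 = 0.5573.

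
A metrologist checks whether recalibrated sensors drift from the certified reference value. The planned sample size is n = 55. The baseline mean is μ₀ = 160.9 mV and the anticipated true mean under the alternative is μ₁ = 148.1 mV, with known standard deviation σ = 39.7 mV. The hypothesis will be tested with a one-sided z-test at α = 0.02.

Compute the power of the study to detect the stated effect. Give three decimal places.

Standardized effect: d = |μ₁ − μ₀| / σ = |148.1 − 160.9| / 39.7 = 0.3224
Noncentrality parameter: δ = d·√n = 0.3224 × √55 = 2.3911
Critical value for a one-sided test at α = 0.02: z_α = 2.054.
Power = Φ(δ − 2.054) = Φ(0.337) = 0.6321.

Power ≈ 0.632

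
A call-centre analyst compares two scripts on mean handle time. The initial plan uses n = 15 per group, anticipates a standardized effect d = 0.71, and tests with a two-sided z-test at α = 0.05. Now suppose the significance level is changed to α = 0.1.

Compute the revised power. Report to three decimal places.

Power ≈ 0.618

δ = d·√(n/2) = 0.71 × √(15/2) = 1.9444 (unchanged). New critical value: z_{0.05} = 1.645.
Revised power = Φ(δ − 1.645) + Φ(−δ − 1.645) = Φ(0.300) + Φ(-3.589) = 0.6177 + 0.0002 = 0.6179.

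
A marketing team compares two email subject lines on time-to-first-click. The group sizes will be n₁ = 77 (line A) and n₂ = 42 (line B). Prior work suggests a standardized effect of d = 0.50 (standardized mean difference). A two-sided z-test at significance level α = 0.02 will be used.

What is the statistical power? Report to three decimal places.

Noncentrality parameter: δ = d / √(1/n₁ + 1/n₂) = 0.50 / √(1/77 + 1/42) = 2.6066
Two-sided α = 0.02 → critical value z_{0.01} = 2.326.
Power = Φ(δ − 2.326) + Φ(−δ − 2.326) = Φ(0.280) + Φ(-4.933) = 0.6103 + 0.0000 = 0.6103.

Power ≈ 0.610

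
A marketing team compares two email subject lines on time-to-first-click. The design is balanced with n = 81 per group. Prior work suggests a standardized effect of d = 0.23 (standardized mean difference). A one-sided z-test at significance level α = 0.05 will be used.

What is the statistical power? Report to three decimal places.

Noncentrality parameter: λ = d·√(n/2) = 0.23 × √(81/2) = 1.4637
One-sided α = 0.05 → critical value z_{0.05} = 1.645.
Power = Φ(λ − 1.645) = Φ(-0.181) = 0.4281.

Power ≈ 0.428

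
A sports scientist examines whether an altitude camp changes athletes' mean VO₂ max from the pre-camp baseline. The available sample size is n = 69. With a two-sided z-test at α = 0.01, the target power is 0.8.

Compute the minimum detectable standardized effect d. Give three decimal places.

d ≈ 0.411

Required noncentrality: δ = z_{0.005} + z_{0.20} = 2.576 + 0.842 = 3.417.
(Lower-tail contribution to power is negligible for δ > 0.)
δ = d·√n ⇒ d = δ/√n = 3.417/√69 = 0.4114.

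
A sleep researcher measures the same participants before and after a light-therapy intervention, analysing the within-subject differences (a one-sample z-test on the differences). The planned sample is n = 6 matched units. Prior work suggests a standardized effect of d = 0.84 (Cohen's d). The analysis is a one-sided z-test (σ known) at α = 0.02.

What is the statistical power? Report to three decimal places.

Noncentrality parameter: δ = d·√n = 0.84 × √6 = 2.0576
Critical value for a one-sided test at α = 0.02: z_α = 2.054.
Power = Φ(δ − 2.054) = Φ(0.004) = 0.5015.

Power ≈ 0.502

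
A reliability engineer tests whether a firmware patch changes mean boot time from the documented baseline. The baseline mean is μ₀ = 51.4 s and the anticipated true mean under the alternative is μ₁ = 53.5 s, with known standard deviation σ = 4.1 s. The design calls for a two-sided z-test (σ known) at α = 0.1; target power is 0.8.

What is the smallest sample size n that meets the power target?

n = 24

Standardized effect: d = |μ₁ − μ₀| / σ = |53.5 − 51.4| / 4.1 = 0.5122
For power 0.8 need Φ(δ − z_{0.05}) = 0.8, so δ = z_{0.05} + z_{0.20} = 1.645 + 0.842 = 2.486.
(For δ > 0 the lower-tail rejection region contributes negligibly to power, so the one-term inversion is standard.)
δ = d·√n ⇒ n = (δ/d)² = (2.486 / 0.5122)² = 23.57.
Round up to the next whole unit.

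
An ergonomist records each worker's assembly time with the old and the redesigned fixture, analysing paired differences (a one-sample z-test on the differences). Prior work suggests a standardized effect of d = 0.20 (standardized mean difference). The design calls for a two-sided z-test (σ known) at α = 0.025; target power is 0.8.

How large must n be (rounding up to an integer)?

For power 0.8 need Φ(δ − z_{0.0125}) = 0.8, so δ = z_{0.0125} + z_{0.20} = 2.241 + 0.842 = 3.083.
(Ignoring the negligible lower-tail rejection probability gives the usual closed-form inversion.)
δ = d·√n ⇒ n = (δ/d)² = (3.083 / 0.20)² = 237.63.
Round up to the next whole unit.

n = 238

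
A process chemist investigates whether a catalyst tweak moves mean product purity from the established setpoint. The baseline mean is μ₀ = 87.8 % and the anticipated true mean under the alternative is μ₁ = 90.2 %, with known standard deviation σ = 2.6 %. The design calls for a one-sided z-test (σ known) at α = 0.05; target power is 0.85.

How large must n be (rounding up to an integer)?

Standardized effect: d = |μ₁ − μ₀| / σ = |90.2 − 87.8| / 2.6 = 0.9231
For power 0.85 need Φ(δ − z_{0.05}) = 0.85, so δ = z_{0.05} + z_{0.15} = 1.645 + 1.036 = 2.681.
δ = d·√n ⇒ n = (δ/d)² = (2.681 / 0.9231)² = 8.44.
Rounding up, n = 9.

n = 9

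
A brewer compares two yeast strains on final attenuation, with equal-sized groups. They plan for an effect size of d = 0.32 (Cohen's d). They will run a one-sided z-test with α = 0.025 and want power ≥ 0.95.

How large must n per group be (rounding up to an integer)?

For power 0.95 need Φ(δ − z_{0.025}) = 0.95, so δ = z_{0.025} + z_{0.05} = 1.960 + 1.645 = 3.605.
δ = d·√(n/2) ⇒ n = 2(δ/d)² = 2 × (3.605 / 0.32)² = 253.80.
Rounding up, n = 254 per group.

n = 254 per group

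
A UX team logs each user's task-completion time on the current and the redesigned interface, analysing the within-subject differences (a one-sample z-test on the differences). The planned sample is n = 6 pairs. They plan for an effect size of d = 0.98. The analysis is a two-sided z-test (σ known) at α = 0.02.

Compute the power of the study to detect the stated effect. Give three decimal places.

Power ≈ 0.530

Noncentrality parameter: δ = d·√n = 0.98 × √6 = 2.4005
Critical value for a two-sided test at α = 0.02: z_{α/2} = 2.326.
Power = Φ(δ − 2.326) + Φ(−δ − 2.326) = Φ(0.074) + Φ(-4.727) = 0.5296 + 0.0000 = 0.5296.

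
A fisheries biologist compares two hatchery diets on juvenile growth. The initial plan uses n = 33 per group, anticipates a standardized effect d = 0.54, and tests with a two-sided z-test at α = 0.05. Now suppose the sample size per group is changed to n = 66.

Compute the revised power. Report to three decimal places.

With n = 66 per group: δ = d·√(n/2) = 0.54 × √(66/2) = 3.1021. Critical value z_{0.025} = 1.960.
Revised power = Φ(δ − 1.960) + Φ(−δ − 1.960) = Φ(1.142) + Φ(-5.062) = 0.8733 + 0.0000 = 0.8733.

Power ≈ 0.873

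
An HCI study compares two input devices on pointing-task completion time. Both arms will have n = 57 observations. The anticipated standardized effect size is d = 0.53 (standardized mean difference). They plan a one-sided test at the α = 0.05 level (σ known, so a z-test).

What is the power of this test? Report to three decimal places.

Noncentrality parameter: δ = d·√(n/2) = 0.53 × √(57/2) = 2.8294
One-sided α = 0.05 → critical value z_{0.05} = 1.645.
Power = Φ(δ − 1.645) = Φ(1.185) = 0.8819.

Power ≈ 0.882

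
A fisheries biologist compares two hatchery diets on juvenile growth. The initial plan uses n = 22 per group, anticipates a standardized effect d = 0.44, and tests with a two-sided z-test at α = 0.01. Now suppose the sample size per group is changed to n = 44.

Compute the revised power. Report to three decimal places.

Power ≈ 0.304

With n = 44 per group: δ = d·√(n/2) = 0.44 × √(44/2) = 2.0638. Critical value z_{0.005} = 2.576.
Revised power = Φ(δ − 2.576) + Φ(−δ − 2.576) = Φ(-0.512) + Φ(-4.640) = 0.3043 + 0.0000 = 0.3043.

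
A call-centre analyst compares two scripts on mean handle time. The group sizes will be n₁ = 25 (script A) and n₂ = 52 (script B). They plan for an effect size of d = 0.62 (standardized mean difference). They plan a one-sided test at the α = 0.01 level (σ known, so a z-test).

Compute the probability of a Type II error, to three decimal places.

β ≈ 0.412

Noncentrality parameter: λ = d / √(1/n₁ + 1/n₂) = 0.62 / √(1/25 + 1/52) = 2.5475
One-sided α = 0.01 → critical value z_{0.01} = 2.326.
Power = P(Z > 2.326 − λ) = Φ(0.221) = 0.5875.
Type II error: β = 1 − power = 1 − 0.5875 = 0.4125.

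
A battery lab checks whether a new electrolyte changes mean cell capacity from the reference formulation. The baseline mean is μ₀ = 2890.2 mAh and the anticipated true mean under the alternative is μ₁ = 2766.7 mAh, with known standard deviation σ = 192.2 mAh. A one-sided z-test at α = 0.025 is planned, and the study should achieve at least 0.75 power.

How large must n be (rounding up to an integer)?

Standardized effect: d = |μ₁ − μ₀| / σ = |2766.7 − 2890.2| / 192.2 = 0.6426
For power 0.75 need Φ(δ − z_{0.025}) = 0.75, so δ = z_{0.025} + z_{0.25} = 1.960 + 0.674 = 2.634.
δ = d·√n ⇒ n = (δ/d)² = (2.634 / 0.6426)² = 16.81.
Round up to the next whole unit.

n = 17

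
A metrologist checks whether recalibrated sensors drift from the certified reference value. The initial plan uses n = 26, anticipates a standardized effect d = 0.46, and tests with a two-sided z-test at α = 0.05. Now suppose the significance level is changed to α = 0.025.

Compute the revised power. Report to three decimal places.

δ = d·√n = 0.46 × √26 = 2.3455 (unchanged). New critical value: z_{0.0125} = 2.241.
Revised power = Φ(δ − 2.241) + Φ(−δ − 2.241) = Φ(0.104) + Φ(-4.587) = 0.5415 + 0.0000 = 0.5415.

Power ≈ 0.541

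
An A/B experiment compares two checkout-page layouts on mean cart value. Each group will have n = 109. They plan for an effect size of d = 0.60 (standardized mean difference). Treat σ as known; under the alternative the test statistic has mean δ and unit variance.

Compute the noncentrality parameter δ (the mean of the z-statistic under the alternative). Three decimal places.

δ ≈ 4.429

δ = d·√(n/2) = 0.60 × √(109/2) = 4.4294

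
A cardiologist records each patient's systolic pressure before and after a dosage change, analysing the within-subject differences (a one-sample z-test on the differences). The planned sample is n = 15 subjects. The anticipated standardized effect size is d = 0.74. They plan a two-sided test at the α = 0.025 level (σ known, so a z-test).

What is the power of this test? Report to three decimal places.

Noncentrality parameter: δ = d·√n = 0.74 × √15 = 2.8660
Two-sided α = 0.025 → critical value z_{0.0125} = 2.241.
Power = Φ(δ − 2.241) + Φ(−δ − 2.241) = Φ(0.625) + Φ(-5.107) = 0.7339 + 0.0000 = 0.7339.

Power ≈ 0.734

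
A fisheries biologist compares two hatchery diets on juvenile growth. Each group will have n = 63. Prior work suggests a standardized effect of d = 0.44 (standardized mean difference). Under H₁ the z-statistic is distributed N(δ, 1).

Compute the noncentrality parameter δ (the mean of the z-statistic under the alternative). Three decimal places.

δ ≈ 2.469

δ = d·√(n/2) = 0.44 × √(63/2) = 2.4695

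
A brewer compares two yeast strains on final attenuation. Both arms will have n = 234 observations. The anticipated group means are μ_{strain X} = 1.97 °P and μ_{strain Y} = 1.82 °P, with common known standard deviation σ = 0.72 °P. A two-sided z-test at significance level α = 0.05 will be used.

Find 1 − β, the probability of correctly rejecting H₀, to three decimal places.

Standardized effect: d = |μ_{strain X} − μ_{strain Y}| / σ = |1.97 − 1.82| / 0.72 = 0.2083
Noncentrality parameter: δ = d·√(n/2) = 0.2083 × √(234/2) = 2.2535
Two-sided α = 0.05 → critical value z_{0.025} = 1.960.
Power = Φ(δ − 1.960) + Φ(−δ − 1.960) = Φ(0.294) + Φ(-4.213) = 0.6154 + 0.0000 = 0.6154.

Power ≈ 0.615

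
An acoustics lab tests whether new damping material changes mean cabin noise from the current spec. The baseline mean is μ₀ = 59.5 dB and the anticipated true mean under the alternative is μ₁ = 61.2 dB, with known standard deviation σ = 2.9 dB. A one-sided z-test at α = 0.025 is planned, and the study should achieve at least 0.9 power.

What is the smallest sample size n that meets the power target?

Standardized effect: d = |μ₁ − μ₀| / σ = |61.2 − 59.5| / 2.9 = 0.5862
Set Φ(δ − 1.960) = 0.9; then δ − 1.960 = Φ⁻¹(0.9) = 1.282, giving δ = 3.242.
δ = d·√n ⇒ n = (δ/d)² = (3.242 / 0.5862)² = 30.58.
Rounding up, n = 31.

n = 31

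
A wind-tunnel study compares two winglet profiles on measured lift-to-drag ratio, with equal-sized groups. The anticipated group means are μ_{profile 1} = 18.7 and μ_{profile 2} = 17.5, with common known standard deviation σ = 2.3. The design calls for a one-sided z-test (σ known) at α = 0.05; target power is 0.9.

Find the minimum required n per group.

Standardized effect: d = |μ_{profile 1} − μ_{profile 2}| / σ = |18.7 − 17.5| / 2.3 = 0.5217
For power 0.9 need Φ(δ − z_{0.05}) = 0.9, so δ = z_{0.05} + z_{0.10} = 1.645 + 1.282 = 2.926.
δ = d·√(n/2) ⇒ n = 2(δ/d)² = 2 × (2.926 / 0.5217)² = 62.92.
Round up to the next whole unit.

n = 63 per group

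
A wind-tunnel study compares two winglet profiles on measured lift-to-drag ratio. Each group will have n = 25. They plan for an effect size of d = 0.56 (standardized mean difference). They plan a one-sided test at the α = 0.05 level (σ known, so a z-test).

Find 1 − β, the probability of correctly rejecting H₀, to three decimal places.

Noncentrality parameter: δ = d·√(n/2) = 0.56 × √(25/2) = 1.9799
Critical value for a one-sided test at α = 0.05: z_α = 1.645.
Power = Φ(δ − 1.645) = Φ(0.335) = 0.6312.

Power ≈ 0.631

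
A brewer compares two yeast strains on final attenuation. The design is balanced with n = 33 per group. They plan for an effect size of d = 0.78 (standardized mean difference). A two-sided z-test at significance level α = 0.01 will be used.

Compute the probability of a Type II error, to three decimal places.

Noncentrality parameter: δ = d·√(n/2) = 0.78 × √(33/2) = 3.1684
Critical value for a two-sided test at α = 0.01: z_{α/2} = 2.576.
Power = Φ(δ − 2.576) + Φ(−δ − 2.576) = Φ(0.593) + Φ(-5.744) = 0.7233 + 0.0000 = 0.7233.
Type II error: β = 1 − power = 1 − 0.7233 = 0.2767.

β ≈ 0.277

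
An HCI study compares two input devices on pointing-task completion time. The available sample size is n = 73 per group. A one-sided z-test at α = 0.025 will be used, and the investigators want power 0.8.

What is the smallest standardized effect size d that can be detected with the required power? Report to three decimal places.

Need Φ(δ − 1.960) = 0.8, so δ = 1.960 + 0.842 = 2.802.
δ = d·√(n/2) ⇒ d = δ/√(n/2) = 2.802/√(73/2) = 0.4637.

d ≈ 0.464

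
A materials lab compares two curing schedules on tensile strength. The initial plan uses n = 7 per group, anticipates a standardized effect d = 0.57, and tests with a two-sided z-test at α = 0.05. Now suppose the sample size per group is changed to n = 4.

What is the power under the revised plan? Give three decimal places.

With n = 4 per group: δ = d·√(n/2) = 0.57 × √(4/2) = 0.8061. Critical value z_{0.025} = 1.960.
Revised power = Φ(δ − 1.960) + Φ(−δ − 1.960) = Φ(-1.154) + Φ(-2.766) = 0.1243 + 0.0028 = 0.1271.

Power ≈ 0.127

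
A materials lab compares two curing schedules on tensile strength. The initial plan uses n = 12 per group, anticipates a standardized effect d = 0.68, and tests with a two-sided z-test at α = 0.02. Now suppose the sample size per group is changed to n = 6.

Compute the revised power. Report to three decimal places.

Power ≈ 0.126

With n = 6 per group: δ = d·√(n/2) = 0.68 × √(6/2) = 1.1778. Critical value z_{0.01} = 2.326.
Revised power = Φ(δ − 2.326) + Φ(−δ − 2.326) = Φ(-1.149) + Φ(-3.504) = 0.1254 + 0.0002 = 0.1256.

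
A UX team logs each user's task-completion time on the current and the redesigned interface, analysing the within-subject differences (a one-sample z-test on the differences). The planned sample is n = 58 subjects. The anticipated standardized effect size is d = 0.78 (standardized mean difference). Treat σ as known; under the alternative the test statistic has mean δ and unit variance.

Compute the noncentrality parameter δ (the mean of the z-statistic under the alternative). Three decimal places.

δ ≈ 5.940

δ = d·√n = 0.78 × √58 = 5.9403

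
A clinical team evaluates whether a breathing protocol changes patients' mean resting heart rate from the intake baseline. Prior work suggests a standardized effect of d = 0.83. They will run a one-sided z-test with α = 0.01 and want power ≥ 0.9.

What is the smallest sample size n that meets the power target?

n = 19

Set Φ(δ − 2.326) = 0.9; then δ − 2.326 = Φ⁻¹(0.9) = 1.282, giving δ = 3.608.
δ = d·√n ⇒ n = (δ/d)² = (3.608 / 0.83)² = 18.90.
Round up to the next whole unit.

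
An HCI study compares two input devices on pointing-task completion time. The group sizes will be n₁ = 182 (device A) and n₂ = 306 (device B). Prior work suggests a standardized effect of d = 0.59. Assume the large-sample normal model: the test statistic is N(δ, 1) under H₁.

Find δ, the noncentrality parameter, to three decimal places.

The noncentrality parameter scales effect size by the design's sample-size factor: δ = d / √(1/n₁ + 1/n₂) = 0.59 / √(1/182 + 1/306) = 6.3029

δ ≈ 6.303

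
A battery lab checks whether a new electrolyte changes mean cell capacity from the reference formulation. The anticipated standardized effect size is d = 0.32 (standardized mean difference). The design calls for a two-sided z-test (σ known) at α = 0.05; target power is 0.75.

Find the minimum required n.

For power 0.75 need Φ(δ − z_{0.025}) = 0.75, so δ = z_{0.025} + z_{0.25} = 1.960 + 0.674 = 2.634.
(The Φ(−δ − z_{α/2}) term is vanishingly small for δ > 0 and is dropped in the standard sample-size formula.)
δ = d·√n ⇒ n = (δ/d)² = (2.634 / 0.32)² = 67.78.
Rounding up, n = 68.

n = 68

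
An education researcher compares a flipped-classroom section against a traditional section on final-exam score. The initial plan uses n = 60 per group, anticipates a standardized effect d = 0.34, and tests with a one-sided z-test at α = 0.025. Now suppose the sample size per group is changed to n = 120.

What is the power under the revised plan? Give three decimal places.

With n = 120 per group: δ = d·√(n/2) = 0.34 × √(120/2) = 2.6336. Critical value z_{0.025} = 1.960.
Revised power = Φ(δ − 1.960) = Φ(0.674) = 0.7497.

Power ≈ 0.750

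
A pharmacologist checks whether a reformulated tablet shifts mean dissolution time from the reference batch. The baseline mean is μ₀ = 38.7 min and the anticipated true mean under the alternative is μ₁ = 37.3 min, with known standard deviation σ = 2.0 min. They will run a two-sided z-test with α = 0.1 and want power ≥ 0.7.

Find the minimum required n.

Standardized effect: d = |μ₁ − μ₀| / σ = |37.3 − 38.7| / 2.0 = 0.7000
Set Φ(δ − 1.645) = 0.7; then δ − 1.645 = Φ⁻¹(0.7) = 0.524, giving δ = 2.169.
(The Φ(−δ − z_{α/2}) term is vanishingly small for δ > 0 and is dropped in the standard sample-size formula.)
δ = d·√n ⇒ n = (δ/d)² = (2.169 / 0.7000)² = 9.60.
Round up to the next whole unit.

n = 10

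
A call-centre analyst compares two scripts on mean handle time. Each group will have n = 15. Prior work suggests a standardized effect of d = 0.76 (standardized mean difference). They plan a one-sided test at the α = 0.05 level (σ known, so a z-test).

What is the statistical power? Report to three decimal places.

Noncentrality parameter: δ = d·√(n/2) = 0.76 × √(15/2) = 2.0813
One-sided α = 0.05 → critical value z_{0.05} = 1.645.
Power = Φ(δ − 1.645) = Φ(0.436) = 0.6688.

Power ≈ 0.669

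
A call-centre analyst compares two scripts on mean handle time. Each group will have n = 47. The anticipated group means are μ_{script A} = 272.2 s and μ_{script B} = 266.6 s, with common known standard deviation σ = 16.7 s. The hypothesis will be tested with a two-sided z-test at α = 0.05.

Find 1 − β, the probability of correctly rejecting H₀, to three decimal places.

Standardized effect: d = |μ_{script A} − μ_{script B}| / σ = |272.2 − 266.6| / 16.7 = 0.3353
Noncentrality parameter: δ = d·√(n/2) = 0.3353 × √(47/2) = 1.6256
Critical value for a two-sided test at α = 0.05: z_{α/2} = 1.960.
Power = Φ(δ − 1.960) + Φ(−δ − 1.960) = Φ(-0.334) + Φ(-3.586) = 0.3690 + 0.0002 = 0.3692.

Power ≈ 0.369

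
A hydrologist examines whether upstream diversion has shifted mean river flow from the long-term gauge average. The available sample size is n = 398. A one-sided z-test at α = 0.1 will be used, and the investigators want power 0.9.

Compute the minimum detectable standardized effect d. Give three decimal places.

Need Φ(δ − 1.282) = 0.9, so δ = 1.282 + 1.282 = 2.563.
δ = d·√n ⇒ d = δ/√n = 2.563/√398 = 0.1285.

d ≈ 0.128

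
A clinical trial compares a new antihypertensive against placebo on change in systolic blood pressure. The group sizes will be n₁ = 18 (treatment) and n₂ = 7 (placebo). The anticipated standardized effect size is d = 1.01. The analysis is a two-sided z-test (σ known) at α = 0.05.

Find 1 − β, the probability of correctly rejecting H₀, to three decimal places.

Noncentrality parameter: δ = d / √(1/n₁ + 1/n₂) = 1.01 / √(1/18 + 1/7) = 2.2674
Two-sided α = 0.05 → critical value z_{0.025} = 1.960.
Power = Φ(δ − 1.960) + Φ(−δ − 1.960) = Φ(0.307) + Φ(-4.227) = 0.6208 + 0.0000 = 0.6208.

Power ≈ 0.621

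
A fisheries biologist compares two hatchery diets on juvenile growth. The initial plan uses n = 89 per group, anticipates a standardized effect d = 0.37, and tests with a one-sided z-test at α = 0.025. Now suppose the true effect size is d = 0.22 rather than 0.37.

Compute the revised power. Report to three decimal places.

Power ≈ 0.311

With d = 0.22: δ = d·√(n/2) = 0.22 × √(89/2) = 1.4676. Critical value z_{0.025} = 1.960.
Revised power = Φ(δ − 1.960) = Φ(-0.492) = 0.3112.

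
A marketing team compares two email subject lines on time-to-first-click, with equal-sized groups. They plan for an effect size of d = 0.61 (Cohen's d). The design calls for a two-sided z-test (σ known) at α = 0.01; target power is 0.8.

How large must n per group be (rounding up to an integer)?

Set Φ(δ − 2.576) = 0.8; then δ − 2.576 = Φ⁻¹(0.8) = 0.842, giving δ = 3.417.
(For δ > 0 the lower-tail rejection region contributes negligibly to power, so the one-term inversion is standard.)
δ = d·√(n/2) ⇒ n = 2(δ/d)² = 2 × (3.417 / 0.61)² = 62.77.
Rounding up, n = 63 per group.

n = 63 per group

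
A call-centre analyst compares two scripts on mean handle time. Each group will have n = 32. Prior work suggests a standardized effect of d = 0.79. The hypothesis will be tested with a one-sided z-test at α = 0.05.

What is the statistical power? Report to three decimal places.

Power ≈ 0.935

Noncentrality parameter: δ = d·√(n/2) = 0.79 × √(32/2) = 3.1600
One-sided α = 0.05 → critical value z_{0.05} = 1.645.
Power = P(Z > 1.645 − δ) = Φ(1.515) = 0.9351.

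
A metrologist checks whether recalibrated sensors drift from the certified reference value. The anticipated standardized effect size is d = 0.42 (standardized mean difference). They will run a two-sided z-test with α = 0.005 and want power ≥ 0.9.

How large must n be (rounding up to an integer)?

n = 95

Set Φ(δ − 2.807) = 0.9; then δ − 2.807 = Φ⁻¹(0.9) = 1.282, giving δ = 4.089.
(For δ > 0 the lower-tail rejection region contributes negligibly to power, so the one-term inversion is standard.)
δ = d·√n ⇒ n = (δ/d)² = (4.089 / 0.42)² = 94.76.
Round up to the next whole unit.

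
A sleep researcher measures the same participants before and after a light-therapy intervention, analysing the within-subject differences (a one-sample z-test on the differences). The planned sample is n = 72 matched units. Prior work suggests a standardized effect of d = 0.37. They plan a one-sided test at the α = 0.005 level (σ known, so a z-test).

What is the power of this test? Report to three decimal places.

Power ≈ 0.714

Noncentrality parameter: δ = d·√n = 0.37 × √72 = 3.1396
Critical value for a one-sided test at α = 0.005: z_α = 2.576.
Power = Φ(δ − 2.576) = Φ(0.564) = 0.7135.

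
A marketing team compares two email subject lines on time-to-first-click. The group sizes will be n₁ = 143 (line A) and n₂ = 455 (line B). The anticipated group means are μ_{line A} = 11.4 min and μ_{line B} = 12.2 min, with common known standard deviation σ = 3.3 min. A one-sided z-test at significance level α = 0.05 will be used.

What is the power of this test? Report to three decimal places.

Standardized effect: d = |μ_{line A} − μ_{line B}| / σ = |11.4 − 12.2| / 3.3 = 0.2424
Noncentrality parameter: δ = d / √(1/n₁ + 1/n₂) = 0.2424 / √(1/143 + 1/455) = 2.5287
One-sided α = 0.05 → critical value z_{0.05} = 1.645.
Power = Φ(δ − 1.645) = Φ(0.884) = 0.8116.

Power ≈ 0.812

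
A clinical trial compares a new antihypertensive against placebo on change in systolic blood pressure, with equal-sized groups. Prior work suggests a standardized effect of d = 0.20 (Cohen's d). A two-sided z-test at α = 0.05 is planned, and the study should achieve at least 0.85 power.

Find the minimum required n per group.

n = 449 per group

Set Φ(δ − 1.960) = 0.85; then δ − 1.960 = Φ⁻¹(0.85) = 1.036, giving δ = 2.996.
(For δ > 0 the lower-tail rejection region contributes negligibly to power, so the one-term inversion is standard.)
δ = d·√(n/2) ⇒ n = 2(δ/d)² = 2 × (2.996 / 0.20)² = 448.92.
Rounding up, n = 449 per group.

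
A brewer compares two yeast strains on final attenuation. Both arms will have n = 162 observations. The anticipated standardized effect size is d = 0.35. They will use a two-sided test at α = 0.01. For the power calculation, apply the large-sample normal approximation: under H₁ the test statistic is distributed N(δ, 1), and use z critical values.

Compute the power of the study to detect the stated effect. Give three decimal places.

Power ≈ 0.717

Noncentrality parameter: δ = d·√(n/2) = 0.35 × √(162/2) = 3.1500
Critical value for a two-sided test at α = 0.01: z_{α/2} = 2.576.
Power = Φ(δ − 2.576) + Φ(−δ − 2.576) = Φ(0.574) + Φ(-5.726) = 0.7171 + 0.0000 = 0.7171.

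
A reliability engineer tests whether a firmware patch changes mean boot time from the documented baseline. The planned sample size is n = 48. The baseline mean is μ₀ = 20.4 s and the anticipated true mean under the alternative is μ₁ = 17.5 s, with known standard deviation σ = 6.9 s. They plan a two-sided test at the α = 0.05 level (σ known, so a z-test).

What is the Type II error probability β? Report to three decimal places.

β ≈ 0.171

Standardized effect: d = |μ₁ − μ₀| / σ = |17.5 − 20.4| / 6.9 = 0.4203
Noncentrality parameter: δ = d·√n = 0.4203 × √48 = 2.9119
Two-sided α = 0.05 → critical value z_{0.025} = 1.960.
Power = Φ(δ − 1.960) + Φ(−δ − 1.960) = Φ(0.952) + Φ(-4.872) = 0.8294 + 0.0000 = 0.8294.
Type II error: β = 1 − power = 1 − 0.8294 = 0.1706.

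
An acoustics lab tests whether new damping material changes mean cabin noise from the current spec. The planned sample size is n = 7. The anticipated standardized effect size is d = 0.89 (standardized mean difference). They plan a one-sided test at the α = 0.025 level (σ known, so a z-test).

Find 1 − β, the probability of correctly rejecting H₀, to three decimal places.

Power ≈ 0.653

Noncentrality parameter: δ = d·√n = 0.89 × √7 = 2.3547
One-sided α = 0.025 → critical value z_{0.025} = 1.960.
Power = P(Z > 1.960 − δ) = Φ(0.395) = 0.6535.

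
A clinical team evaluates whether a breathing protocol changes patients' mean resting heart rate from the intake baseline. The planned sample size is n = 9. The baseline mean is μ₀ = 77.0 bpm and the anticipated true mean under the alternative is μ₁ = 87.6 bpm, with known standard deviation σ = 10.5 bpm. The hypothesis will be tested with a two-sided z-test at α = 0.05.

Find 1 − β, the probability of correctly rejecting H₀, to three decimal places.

Standardized effect: d = |μ₁ − μ₀| / σ = |87.6 − 77.0| / 10.5 = 1.0095
Noncentrality parameter: δ = d·√n = 1.0095 × √9 = 3.0286
Two-sided α = 0.05 → critical value z_{0.025} = 1.960.
Power = Φ(δ − 1.960) + Φ(−δ − 1.960) = Φ(1.069) + Φ(-4.989) = 0.8574 + 0.0000 = 0.8574.

Power ≈ 0.857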